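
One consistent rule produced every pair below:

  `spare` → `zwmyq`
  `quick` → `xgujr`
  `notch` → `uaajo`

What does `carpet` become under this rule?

jmywqa

The shift depends on letter class: consonant s→z is +7, but vowel a→m is +12. Two shifts are in play — +12 for a/e/i/o/u, +7 for every other letter.
For carpet: c(cons)+7=j, a(vowel)+12=m, r(cons)+7=y, p(cons)+7=w, e(vowel)+12=q, t(cons)+7=a.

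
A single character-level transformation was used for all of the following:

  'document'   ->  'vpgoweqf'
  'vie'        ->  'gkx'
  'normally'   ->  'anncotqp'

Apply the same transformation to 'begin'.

The output letters match the input read backwards, each shifted +2: document reversed is tnemucod. Two steps: reverse the string, then apply a Caesar shift of +2.
On begin: reverse → nigeb; then shift: n+2=p, i+2=k, g+2=i, e+2=g, b+2=d.

pkigd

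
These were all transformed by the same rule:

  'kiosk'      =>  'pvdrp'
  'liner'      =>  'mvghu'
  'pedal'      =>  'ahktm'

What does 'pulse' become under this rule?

k(10)→p(15) and i(8)→v(21) fit y≡23x+19 (mod 26); the inverse of 23 mod 26 is 17. Treating letters as 0–25, the rule is x ↦ 23x + 19 (mod 26).
For pulse: p(15)→23·15+19≡0=a; u(20)→23·20+19≡11=l; l(11)→23·11+19≡12=m; s(18)→23·18+19≡17=r; e(4)→23·4+19≡7=h (all mod 26).

almrh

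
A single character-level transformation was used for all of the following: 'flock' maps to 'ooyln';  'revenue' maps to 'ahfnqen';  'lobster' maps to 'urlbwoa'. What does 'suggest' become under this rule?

Shifts by position in flock: pos 0: f→o (+9), pos 1: l→o (+3), pos 2: o→y (+10), pos 3: c→l (+9), pos 4: k→n (+3) — repeating every 3. It's a Vigenère-style cipher with numeric key [9,3,10]: position i shifts by key[i mod 3].
Applying it to suggest: s+9=b, u+3=x, g+10=q, g+9=p, e+3=h, s+10=c, t+9=c.

bxqphcc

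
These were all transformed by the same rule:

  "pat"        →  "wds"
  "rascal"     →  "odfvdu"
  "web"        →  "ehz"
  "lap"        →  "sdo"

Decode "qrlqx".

The word is reversed, then every letter is shifted forward by 3.
Undoing it on qrlqx: shift back: q−3=n, r−3=o, l−3=i, q−3=n, x−3=u → noinu; then reverse → union.

union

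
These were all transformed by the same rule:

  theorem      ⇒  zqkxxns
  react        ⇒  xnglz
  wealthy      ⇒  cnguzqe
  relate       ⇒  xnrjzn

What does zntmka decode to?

Shifts by position in theorem: pos 0: t→z (+6), pos 1: h→q (+9), pos 2: e→k (+6), pos 3: o→x (+9) — repeating every 2. It's a Vigenère-style cipher with numeric key [6,9]: position i shifts by key[i mod 2].
Reversing it on zntmka: z−6=t, n−9=e, t−6=n, m−9=d, k−6=e, a−9=r.

tender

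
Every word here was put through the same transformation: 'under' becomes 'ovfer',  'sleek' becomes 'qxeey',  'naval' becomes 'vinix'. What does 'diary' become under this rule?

Treating letters as 0–25, the rule is x ↦ 25x + 8 (mod 26).
For diary: d(3)→25·3+8≡5=f; i(8)→25·8+8≡0=a; a(0)→25·0+8≡8=i; r(17)→25·17+8≡17=r; y(24)→25·24+8≡10=k (all mod 26).

fairk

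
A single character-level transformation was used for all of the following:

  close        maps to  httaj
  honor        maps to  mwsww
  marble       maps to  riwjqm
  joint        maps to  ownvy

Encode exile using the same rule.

Shifts by position in close: pos 0: c→h (+5), pos 1: l→t (+8), pos 2: o→t (+5), pos 3: s→a (+8) — repeating every 2. The shifts repeat in a cycle of length 2: positions 0,1,… shift by +5, +8, then the pattern repeats.
Applying it to exile: e+5=j, x+8=f, i+5=n, l+8=t, e+5=j.

jfntj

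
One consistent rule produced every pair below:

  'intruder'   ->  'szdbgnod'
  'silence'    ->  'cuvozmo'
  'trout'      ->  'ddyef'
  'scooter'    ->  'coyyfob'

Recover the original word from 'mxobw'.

Shifts by position in intruder: pos 0: i→s (+10), pos 1: n→z (+12), pos 2: t→d (+10), pos 3: r→b (+10), pos 4: u→g (+12), pos 5: d→n (+10) — repeating every 3. A repeating key of period 3 is used — shifts +10, +12, +10 over and over.
Decoding mxobw: m−10=c, x−12=l, o−10=e, b−10=r, w−12=k.

clerk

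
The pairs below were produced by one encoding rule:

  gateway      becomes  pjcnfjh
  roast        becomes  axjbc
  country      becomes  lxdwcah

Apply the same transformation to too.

cxx

It's a constant shift of +9 (ROT9).
For too: t+9=c, o+9=x, o+9=x.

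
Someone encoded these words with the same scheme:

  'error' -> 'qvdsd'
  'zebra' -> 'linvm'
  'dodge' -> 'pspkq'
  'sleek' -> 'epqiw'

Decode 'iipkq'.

Shifts by position in error: pos 0: e→q (+12), pos 1: r→v (+4), pos 2: r→d (+12), pos 3: o→s (+4) — repeating every 2. A repeating key of period 2 is used — shifts +12, +4 over and over.
Undoing it on iipkq: i−12=w, i−4=e, p−12=d, k−4=g, q−12=e.

wedge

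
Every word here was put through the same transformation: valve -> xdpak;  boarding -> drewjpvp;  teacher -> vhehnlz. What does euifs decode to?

In valve: v→x is +2, a→d is +3, l→p is +4, v→a is +5 — the shift increases by 1 each position. Each letter shifts forward by (position + 2), i.e. 2, 3, 4, … — the shift grows by one for each successive letter.
Decoding euifs: e−2=c, u−3=r, i−4=e, f−5=a, s−6=m.

cream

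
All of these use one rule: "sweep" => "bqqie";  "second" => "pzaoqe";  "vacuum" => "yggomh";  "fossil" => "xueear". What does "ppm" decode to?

add

The output letters match the input read backwards, each shifted +12: sweep reversed is peews. Two steps: reverse the string, then apply a Caesar shift of +12.
Decoding ppm: shift back: p−12=d, p−12=d, m−12=a → dda; then reverse → add.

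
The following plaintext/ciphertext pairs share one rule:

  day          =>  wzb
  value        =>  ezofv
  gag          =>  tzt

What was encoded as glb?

Each pair mirrors across the alphabet (d↔w, a↔z, y↔b): positions sum to 25. Letters are reflected about the middle of the alphabet (position → 25−position): Atbash.
Decoding glb: g↔t, l↔o, b↔y.

toy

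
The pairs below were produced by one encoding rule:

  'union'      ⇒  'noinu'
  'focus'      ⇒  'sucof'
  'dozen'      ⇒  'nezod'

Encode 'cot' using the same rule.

toc

The output letters match the input read backwards: union reversed is noinu. The word is simply reversed.
Applying it to cot: reverse → toc.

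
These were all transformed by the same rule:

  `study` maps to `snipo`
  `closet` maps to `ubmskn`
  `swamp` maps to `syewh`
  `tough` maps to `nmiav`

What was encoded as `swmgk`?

s(18)→s(18) and t(19)→n(13) fit y≡21x+4 (mod 26); the inverse of 21 mod 26 is 5. Treating letters as 0–25, the rule is x ↦ 21x + 4 (mod 26).
Reversing it on swmgk: s(18)→5·(18−4)≡18=s; w(22)→5·(22−4)≡12=m; m(12)→5·(12−4)≡14=o; g(6)→5·(6−4)≡10=k; k(10)→5·(10−4)≡4=e (all mod 26).

smoke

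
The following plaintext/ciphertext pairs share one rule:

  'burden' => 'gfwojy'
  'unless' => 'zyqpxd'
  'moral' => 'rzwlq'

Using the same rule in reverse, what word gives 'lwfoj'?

glade

Shifts by position in burden: pos 0: b→g (+5), pos 1: u→f (+11), pos 2: r→w (+5), pos 3: d→o (+11) — repeating every 2. The shifts repeat in a cycle of length 2: positions 0,1,… shift by +5, +11, then the pattern repeats.
Reversing it on lwfoj: l−5=g, w−11=l, f−5=a, o−11=d, j−5=e.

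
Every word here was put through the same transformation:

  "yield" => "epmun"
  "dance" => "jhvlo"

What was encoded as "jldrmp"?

In yield: y→e is +6, i→p is +7, e→m is +8, l→u is +9 — the shift increases by 1 each position. The shift increases by 1 at each position, starting from +6: 6, 7, 8, ….
Decoding jldrmp: j−6=d, l−7=e, d−8=v, r−9=i, m−10=c, p−11=e.

device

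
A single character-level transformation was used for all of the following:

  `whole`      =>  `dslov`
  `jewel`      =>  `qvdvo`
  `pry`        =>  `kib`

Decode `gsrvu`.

thief

Each pair mirrors across the alphabet (w↔d, h↔s, o↔l): positions sum to 25. This is the alphabet-reversal cipher (Atbash): a becomes z, b becomes y, etc.
Reversing it on gsrvu: g↔t, s↔h, r↔i, v↔e, u↔f.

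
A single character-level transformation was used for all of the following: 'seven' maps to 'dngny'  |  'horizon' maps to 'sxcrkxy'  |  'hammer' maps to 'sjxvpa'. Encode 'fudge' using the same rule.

qdopp

It's a Vigenère-style cipher with numeric key [11,9]: position i shifts by key[i mod 2].
Applying it to fudge: f+11=q, u+9=d, d+11=o, g+9=p, e+11=p.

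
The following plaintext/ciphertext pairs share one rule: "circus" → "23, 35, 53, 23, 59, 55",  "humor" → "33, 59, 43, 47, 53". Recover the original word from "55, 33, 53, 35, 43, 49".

c(#3)→23 and i(#9)→35: differences scale by 2, so n = 2·pos + 17. With a=1..z=26, the number is 2·pos + 17.
Reversing it on 55, 33, 53, 35, 43, 49: 55→(55−17)÷2=19=s, 33→(33−17)÷2=8=h, 53→(53−17)÷2=18=r, 35→(35−17)÷2=9=i, 43→(43−17)÷2=13=m, 49→(49−17)÷2=16=p.

shrimp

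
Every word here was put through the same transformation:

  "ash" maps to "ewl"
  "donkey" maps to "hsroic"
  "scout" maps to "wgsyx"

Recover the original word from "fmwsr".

Compare letters: a→e is +4, s→w is +4, h→l is +4 — a constant shift. Every letter moves 4 places later in the alphabet, wrapping around z→a.
Undoing it on fmwsr: f−4=b, m−4=i, w−4=s, s−4=o, r−4=n.

bison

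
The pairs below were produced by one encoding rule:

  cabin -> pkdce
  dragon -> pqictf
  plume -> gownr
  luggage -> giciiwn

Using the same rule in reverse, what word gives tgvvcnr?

The output letters match the input read backwards, each shifted +2: cabin reversed is nibac. Read the word backwards and shift each letter +2.
Decoding tgvvcnr: shift back: t−2=r, g−2=e, v−2=t, v−2=t, c−2=a, n−2=l, r−2=p → rettalp; then reverse → platter.

platter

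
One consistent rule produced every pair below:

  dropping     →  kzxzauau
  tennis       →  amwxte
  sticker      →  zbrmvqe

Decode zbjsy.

stain

Letter i (0-indexed) is shifted by i+7, so successive shifts are 7, 8, 9, ….
Undoing it on zbjsy: z−7=s, b−8=t, j−9=a, s−10=i, y−11=n.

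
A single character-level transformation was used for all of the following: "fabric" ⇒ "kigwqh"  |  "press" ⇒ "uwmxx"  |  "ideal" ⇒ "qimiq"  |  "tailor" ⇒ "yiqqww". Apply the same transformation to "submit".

xcgrqy

Vowels shift forward by 8 and consonants shift forward by 5.
On submit: s(cons)+5=x, u(vowel)+8=c, b(cons)+5=g, m(cons)+5=r, i(vowel)+8=q, t(cons)+5=y.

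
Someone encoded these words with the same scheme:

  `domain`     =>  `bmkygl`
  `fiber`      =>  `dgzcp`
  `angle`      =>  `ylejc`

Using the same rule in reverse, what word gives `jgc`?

lie

Each letter is shifted forward by 24 in the alphabet (a Caesar shift of +24).
Reversing it on jgc: j−24=l, g−24=i, c−24=e.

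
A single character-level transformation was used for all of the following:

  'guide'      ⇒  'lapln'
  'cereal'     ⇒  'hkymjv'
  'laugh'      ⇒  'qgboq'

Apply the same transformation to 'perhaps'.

The shift increases by 1 at each position, starting from +5: 5, 6, 7, ….
For perhaps: p+5=u, e+6=k, r+7=y, h+8=p, a+9=j, p+10=z, s+11=d.

ukypjzd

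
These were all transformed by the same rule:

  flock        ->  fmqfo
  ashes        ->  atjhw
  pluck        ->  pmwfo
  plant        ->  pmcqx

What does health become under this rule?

hfcoxm

Each letter shifts forward by its position index (0, 1, 2, …) — the shift grows by one for each successive letter.
For health: h+0=h, e+1=f, a+2=c, l+3=o, t+4=x, h+5=m.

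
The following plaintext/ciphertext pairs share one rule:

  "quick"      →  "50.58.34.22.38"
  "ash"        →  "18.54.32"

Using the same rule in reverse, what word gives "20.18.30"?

q(#17)→50 and u(#21)→58: differences scale by 2, so n = 2·pos + 16. With a=1..z=26, the number is 2·pos + 16.
Decoding 20.18.30: 20→(20−16)÷2=2=b, 18→(18−16)÷2=1=a, 30→(30−16)÷2=7=g.

bag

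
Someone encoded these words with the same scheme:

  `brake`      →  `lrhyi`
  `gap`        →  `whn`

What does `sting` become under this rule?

The output letters match the input read backwards, each shifted +7: brake reversed is ekarb. The word is reversed, then every letter is shifted forward by 7.
Applying it to sting: reverse → gnits; then shift: g+7=n, n+7=u, i+7=p, t+7=a, s+7=z.

nupaz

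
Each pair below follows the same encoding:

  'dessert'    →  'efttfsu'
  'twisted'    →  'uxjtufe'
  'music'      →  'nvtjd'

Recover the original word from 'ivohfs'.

hunger

Compare letters: d→e is +1, e→f is +1, s→t is +1 — a constant shift. It's a constant shift of +1 (ROT1).
Reversing it on ivohfs: i−1=h, v−1=u, o−1=n, h−1=g, f−1=e, s−1=r.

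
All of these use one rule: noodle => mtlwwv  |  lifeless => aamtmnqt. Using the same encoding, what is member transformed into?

The output letters match the input read backwards, each shifted +8: noodle reversed is eldoon. Read the word backwards and shift each letter +8.
For member: reverse → rebmem; then shift: r+8=z, e+8=m, b+8=j, m+8=u, e+8=m, m+8=u.

zmjumu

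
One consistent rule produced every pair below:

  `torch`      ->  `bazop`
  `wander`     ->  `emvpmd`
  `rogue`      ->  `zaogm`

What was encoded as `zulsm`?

ridge

It's a Vigenère-style cipher with numeric key [8,12]: position i shifts by key[i mod 2].
Decoding zulsm: z−8=r, u−12=i, l−8=d, s−12=g, m−8=e.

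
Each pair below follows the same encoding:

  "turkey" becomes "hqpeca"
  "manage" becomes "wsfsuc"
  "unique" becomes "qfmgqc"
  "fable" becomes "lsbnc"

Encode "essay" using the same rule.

Each letter's alphabet position (a=0..z=25) is mapped through 9·x+18 mod 26 — an affine cipher.
For essay: e(4)→9·4+18≡2=c; s(18)→9·18+18≡24=y; s(18)→9·18+18≡24=y; a(0)→9·0+18≡18=s; y(24)→9·24+18≡0=a (all mod 26).

cyysa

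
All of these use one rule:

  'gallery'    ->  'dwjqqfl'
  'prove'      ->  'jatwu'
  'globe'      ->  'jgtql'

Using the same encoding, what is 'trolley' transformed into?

The output letters match the input read backwards, each shifted +5: gallery reversed is yrellag. Two steps: reverse the string, then apply a Caesar shift of +5.
Applying it to trolley: reverse → yellort; then shift: y+5=d, e+5=j, l+5=q, l+5=q, o+5=t, r+5=w, t+5=y.

djqqtwy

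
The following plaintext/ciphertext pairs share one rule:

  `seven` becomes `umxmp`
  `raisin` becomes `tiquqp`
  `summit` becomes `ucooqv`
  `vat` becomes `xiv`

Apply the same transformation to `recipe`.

tmeqrm

The shift depends on letter class: consonant s→u is +2, but vowel e→m is +8. Two shifts are in play — +8 for a/e/i/o/u, +2 for every other letter.
On recipe: r(cons)+2=t, e(vowel)+8=m, c(cons)+2=e, i(vowel)+8=q, p(cons)+2=r, e(vowel)+8=m.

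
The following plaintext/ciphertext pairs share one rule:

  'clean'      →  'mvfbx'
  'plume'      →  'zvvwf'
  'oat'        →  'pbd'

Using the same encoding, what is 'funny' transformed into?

The shift depends on letter class: consonant c→m is +10, but vowel e→f is +1. The rule splits by letter class: vowels +1, consonants +10.
For funny: f(cons)+10=p, u(vowel)+1=v, n(cons)+10=x, n(cons)+10=x, y(cons)+10=i.

pvxxi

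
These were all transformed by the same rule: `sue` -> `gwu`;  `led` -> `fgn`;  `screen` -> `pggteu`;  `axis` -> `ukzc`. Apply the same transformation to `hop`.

rqj

The output letters match the input read backwards, each shifted +2: sue reversed is eus. Two steps: reverse the string, then apply a Caesar shift of +2.
Applying it to hop: reverse → poh; then shift: p+2=r, o+2=q, h+2=j.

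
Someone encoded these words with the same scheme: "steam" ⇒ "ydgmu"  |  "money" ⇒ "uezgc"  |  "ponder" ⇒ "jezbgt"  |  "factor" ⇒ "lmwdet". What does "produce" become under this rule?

jtebiwg

Each letter's alphabet position (a=0..z=25) is mapped through 5·x+12 mod 26 — an affine cipher.
On produce: p(15)→5·15+12≡9=j; r(17)→5·17+12≡19=t; o(14)→5·14+12≡4=e; d(3)→5·3+12≡1=b; u(20)→5·20+12≡8=i; c(2)→5·2+12≡22=w; e(4)→5·4+12≡6=g (all mod 26).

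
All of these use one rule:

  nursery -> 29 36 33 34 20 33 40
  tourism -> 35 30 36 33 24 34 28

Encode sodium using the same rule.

Each letter is replaced by its alphabet position (a=1..z=26) + 15.
Applying it to sodium: s=19→34, o=15→30, d=4→19, i=9→24, u=21→36, m=13→28.

34 30 19 24 36 28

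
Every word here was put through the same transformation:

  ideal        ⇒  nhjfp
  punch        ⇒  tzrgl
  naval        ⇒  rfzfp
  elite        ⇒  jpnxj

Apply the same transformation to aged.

fkjh

The shift depends on letter class: consonant d→h is +4, but vowel i→n is +5. Two shifts are in play — +5 for a/e/i/o/u, +4 for every other letter.
On aged: a(vowel)+5=f, g(cons)+4=k, e(vowel)+5=j, d(cons)+4=h.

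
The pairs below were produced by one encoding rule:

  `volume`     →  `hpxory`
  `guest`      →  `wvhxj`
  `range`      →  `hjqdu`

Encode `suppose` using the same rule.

The output letters match the input read backwards, each shifted +3: volume reversed is emulov. Read the word backwards and shift each letter +3.
Applying it to suppose: reverse → esoppus; then shift: e+3=h, s+3=v, o+3=r, p+3=s, p+3=s, u+3=x, s+3=v.

hvrssxv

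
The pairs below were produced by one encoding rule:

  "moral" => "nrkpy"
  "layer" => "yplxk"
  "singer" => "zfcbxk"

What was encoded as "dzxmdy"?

useful

m(12)→n(13) and o(14)→r(17) fit y≡15x+15 (mod 26); the inverse of 15 mod 26 is 7. Each letter's alphabet position (a=0..z=25) is mapped through 15·x+15 mod 26 — an affine cipher.
Reversing it on dzxmdy: d(3)→7·(3−15)≡20=u; z(25)→7·(25−15)≡18=s; x(23)→7·(23−15)≡4=e; m(12)→7·(12−15)≡5=f; d(3)→7·(3−15)≡20=u; y(24)→7·(24−15)≡11=l (all mod 26).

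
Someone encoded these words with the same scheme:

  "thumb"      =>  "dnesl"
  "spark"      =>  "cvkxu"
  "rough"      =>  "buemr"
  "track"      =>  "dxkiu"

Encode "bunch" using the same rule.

laxir

The shifts repeat in a cycle of length 2: positions 0,1,… shift by +10, +6, then the pattern repeats.
Applying it to bunch: b+10=l, u+6=a, n+10=x, c+6=i, h+10=r.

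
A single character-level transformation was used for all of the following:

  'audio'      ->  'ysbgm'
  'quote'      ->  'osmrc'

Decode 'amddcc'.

coffee

Compare letters: a→y is +24, u→s is +24, d→b is +24 — a constant shift. Every letter moves 24 places later in the alphabet, wrapping around z→a.
Undoing it on amddcc: a−24=c, m−24=o, d−24=f, d−24=f, c−24=e, c−24=e.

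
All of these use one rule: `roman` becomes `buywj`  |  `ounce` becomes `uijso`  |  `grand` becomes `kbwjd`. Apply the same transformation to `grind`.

kbgjd

Treating letters as 0–25, the rule is x ↦ 11x + 22 (mod 26).
On grind: g(6)→11·6+22≡10=k; r(17)→11·17+22≡1=b; i(8)→11·8+22≡6=g; n(13)→11·13+22≡9=j; d(3)→11·3+22≡3=d (all mod 26).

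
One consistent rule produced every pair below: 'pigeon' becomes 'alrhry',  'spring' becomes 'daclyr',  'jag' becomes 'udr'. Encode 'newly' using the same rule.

yhhwj

The shift depends on letter class: consonant p→a is +11, but vowel i→l is +3. The rule splits by letter class: vowels +3, consonants +11.
Applying it to newly: n(cons)+11=y, e(vowel)+3=h, w(cons)+11=h, l(cons)+11=w, y(cons)+11=j.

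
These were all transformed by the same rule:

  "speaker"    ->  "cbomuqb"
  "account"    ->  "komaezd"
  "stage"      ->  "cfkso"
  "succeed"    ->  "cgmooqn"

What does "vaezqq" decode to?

A repeating key of period 2 is used — shifts +10, +12 over and over.
Reversing it on vaezqq: v−10=l, a−12=o, e−10=u, z−12=n, q−10=g, q−12=e.

lounge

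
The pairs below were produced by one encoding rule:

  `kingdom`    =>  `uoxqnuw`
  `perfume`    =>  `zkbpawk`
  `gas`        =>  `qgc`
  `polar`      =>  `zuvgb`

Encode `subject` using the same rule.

Two shifts are in play — +6 for a/e/i/o/u, +10 for every other letter.
For subject: s(cons)+10=c, u(vowel)+6=a, b(cons)+10=l, j(cons)+10=t, e(vowel)+6=k, c(cons)+10=m, t(cons)+10=d.

caltkmd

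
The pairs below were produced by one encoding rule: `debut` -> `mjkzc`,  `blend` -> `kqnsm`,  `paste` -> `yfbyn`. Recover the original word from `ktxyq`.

booth

Shifts by position in debut: pos 0: d→m (+9), pos 1: e→j (+5), pos 2: b→k (+9), pos 3: u→z (+5) — repeating every 2. A repeating key of period 2 is used — shifts +9, +5 over and over.
Undoing it on ktxyq: k−9=b, t−5=o, x−9=o, y−5=t, q−9=h.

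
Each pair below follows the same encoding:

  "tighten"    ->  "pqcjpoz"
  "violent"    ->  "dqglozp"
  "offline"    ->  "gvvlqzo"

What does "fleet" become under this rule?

t(19)→p(15) and i(8)→q(16) fit y≡7x+12 (mod 26); the inverse of 7 mod 26 is 15. This is an affine cipher: with a=0,…,z=25, each position x becomes (7x+12) mod 26.
For fleet: f(5)→7·5+12≡21=v; l(11)→7·11+12≡11=l; e(4)→7·4+12≡14=o; e(4)→7·4+12≡14=o; t(19)→7·19+12≡15=p (all mod 26).

vloop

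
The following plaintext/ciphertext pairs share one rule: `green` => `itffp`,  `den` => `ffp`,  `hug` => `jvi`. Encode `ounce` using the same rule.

pvpef

The rule splits by letter class: vowels +1, consonants +2.
On ounce: o(vowel)+1=p, u(vowel)+1=v, n(cons)+2=p, c(cons)+2=e, e(vowel)+1=f.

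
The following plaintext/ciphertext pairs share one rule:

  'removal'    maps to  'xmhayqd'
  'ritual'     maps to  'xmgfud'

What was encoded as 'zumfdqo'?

The word is reversed, then every letter is shifted forward by 12.
Reversing it on zumfdqo: shift back: z−12=n, u−12=i, m−12=a, f−12=t, d−12=r, q−12=e, o−12=c → niatrec; then reverse → certain.

certain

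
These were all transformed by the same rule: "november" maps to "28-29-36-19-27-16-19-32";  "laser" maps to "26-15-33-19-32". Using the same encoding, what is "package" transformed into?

30-15-17-25-15-21-19

n is letter #14 and maps to 28: an offset of 14. Each letter is replaced by its alphabet position (a=1..z=26) + 14.
On package: p=16→30, a=1→15, c=3→17, k=11→25, a=1→15, g=7→21, e=5→19.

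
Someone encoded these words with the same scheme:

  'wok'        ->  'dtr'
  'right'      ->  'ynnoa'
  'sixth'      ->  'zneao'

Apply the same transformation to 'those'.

The shift depends on letter class: consonant w→d is +7, but vowel o→t is +5. The rule splits by letter class: vowels +5, consonants +7.
For those: t(cons)+7=a, h(cons)+7=o, o(vowel)+5=t, s(cons)+7=z, e(vowel)+5=j.

aotzj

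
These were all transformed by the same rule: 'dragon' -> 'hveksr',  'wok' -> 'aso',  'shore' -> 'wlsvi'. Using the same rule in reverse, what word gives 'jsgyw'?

focus

Every letter moves 4 places later in the alphabet, wrapping around z→a.
Reversing it on jsgyw: j−4=f, s−4=o, g−4=c, y−4=u, w−4=s.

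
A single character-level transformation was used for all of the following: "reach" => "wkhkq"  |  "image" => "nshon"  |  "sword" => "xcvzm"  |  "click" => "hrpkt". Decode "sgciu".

naval

In reach: r→w is +5, e→k is +6, a→h is +7, c→k is +8 — the shift increases by 1 each position. The shift increases by 1 at each position, starting from +5: 5, 6, 7, ….
Undoing it on sgciu: s−5=n, g−6=a, c−7=v, i−8=a, u−9=l.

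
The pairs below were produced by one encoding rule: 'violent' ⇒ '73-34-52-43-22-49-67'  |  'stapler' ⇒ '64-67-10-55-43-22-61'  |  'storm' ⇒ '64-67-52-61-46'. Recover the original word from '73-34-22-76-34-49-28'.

viewing

v(#22)→73 and i(#9)→34: differences scale by 3, so n = 3·pos + 7. Each letter becomes 3×(its alphabet position, a=1..z=26) + 7.
Decoding 73-34-22-76-34-49-28: 73→(73−7)÷3=22=v, 34→(34−7)÷3=9=i, 22→(22−7)÷3=5=e, 76→(76−7)÷3=23=w, 34→(34−7)÷3=9=i, 49→(49−7)÷3=14=n, 28→(28−7)÷3=7=g.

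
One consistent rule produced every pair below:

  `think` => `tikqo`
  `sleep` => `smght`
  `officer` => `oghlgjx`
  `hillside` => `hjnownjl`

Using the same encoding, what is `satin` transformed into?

sbvlr

In think: t→t is +0, h→i is +1, i→k is +2, n→q is +3 — the shift increases by 1 each position. The shift increases by 1 at each position, starting from +0: 0, 1, 2, ….
Applying it to satin: s+0=s, a+1=b, t+2=v, i+3=l, n+4=r.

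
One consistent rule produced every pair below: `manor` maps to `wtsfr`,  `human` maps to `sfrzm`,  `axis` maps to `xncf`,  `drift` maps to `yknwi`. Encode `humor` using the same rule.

Two steps: reverse the string, then apply a Caesar shift of +5.
For humor: reverse → romuh; then shift: r+5=w, o+5=t, m+5=r, u+5=z, h+5=m.

wtrzm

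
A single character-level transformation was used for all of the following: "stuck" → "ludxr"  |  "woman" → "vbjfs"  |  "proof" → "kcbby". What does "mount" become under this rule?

s(18)→l(11) and t(19)→u(20) fit y≡9x+5 (mod 26); the inverse of 9 mod 26 is 3. This is an affine cipher: with a=0,…,z=25, each position x becomes (9x+5) mod 26.
Applying it to mount: m(12)→9·12+5≡9=j; o(14)→9·14+5≡1=b; u(20)→9·20+5≡3=d; n(13)→9·13+5≡18=s; t(19)→9·19+5≡20=u (all mod 26).

jbdsu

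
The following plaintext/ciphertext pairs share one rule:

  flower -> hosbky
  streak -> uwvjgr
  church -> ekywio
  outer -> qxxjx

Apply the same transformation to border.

drviky

The shift increases by 1 at each position, starting from +2: 2, 3, 4, ….
On border: b+2=d, o+3=r, r+4=v, d+5=i, e+6=k, r+7=y.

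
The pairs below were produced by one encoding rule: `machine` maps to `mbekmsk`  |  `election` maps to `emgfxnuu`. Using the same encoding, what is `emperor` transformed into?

In machine: m→m is +0, a→b is +1, c→e is +2, h→k is +3 — the shift increases by 1 each position. Each letter shifts forward by its position index (0, 1, 2, …) — the shift grows by one for each successive letter.
For emperor: e+0=e, m+1=n, p+2=r, e+3=h, r+4=v, o+5=t, r+6=x.

enrhvtx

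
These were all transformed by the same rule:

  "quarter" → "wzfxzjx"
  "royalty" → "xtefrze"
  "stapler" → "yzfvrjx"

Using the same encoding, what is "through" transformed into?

znxtzmn

The shift depends on letter class: consonant q→w is +6, but vowel u→z is +5. The rule splits by letter class: vowels +5, consonants +6.
Applying it to through: t(cons)+6=z, h(cons)+6=n, r(cons)+6=x, o(vowel)+5=t, u(vowel)+5=z, g(cons)+6=m, h(cons)+6=n.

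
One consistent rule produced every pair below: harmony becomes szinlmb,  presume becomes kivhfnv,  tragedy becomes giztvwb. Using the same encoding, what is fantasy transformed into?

uzmgzhb

Each pair mirrors across the alphabet (h↔s, a↔z, r↔i): positions sum to 25. This is the alphabet-reversal cipher (Atbash): a becomes z, b becomes y, etc.
On fantasy: f↔u, a↔z, n↔m, t↔g, a↔z, s↔h, y↔b.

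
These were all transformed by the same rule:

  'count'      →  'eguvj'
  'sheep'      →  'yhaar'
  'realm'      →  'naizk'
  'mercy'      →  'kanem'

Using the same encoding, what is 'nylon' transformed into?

vmzgv

c(2)→e(4) and o(14)→g(6) fit y≡11x+8 (mod 26); the inverse of 11 mod 26 is 19. Treating letters as 0–25, the rule is x ↦ 11x + 8 (mod 26).
Applying it to nylon: n(13)→11·13+8≡21=v; y(24)→11·24+8≡12=m; l(11)→11·11+8≡25=z; o(14)→11·14+8≡6=g; n(13)→11·13+8≡21=v (all mod 26).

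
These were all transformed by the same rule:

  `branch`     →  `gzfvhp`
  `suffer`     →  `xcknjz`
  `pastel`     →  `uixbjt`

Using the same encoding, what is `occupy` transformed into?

tkhcug

Shifts by position in branch: pos 0: b→g (+5), pos 1: r→z (+8), pos 2: a→f (+5), pos 3: n→v (+8) — repeating every 2. The shifts repeat in a cycle of length 2: positions 0,1,… shift by +5, +8, then the pattern repeats.
For occupy: o+5=t, c+8=k, c+5=h, u+8=c, p+5=u, y+8=g.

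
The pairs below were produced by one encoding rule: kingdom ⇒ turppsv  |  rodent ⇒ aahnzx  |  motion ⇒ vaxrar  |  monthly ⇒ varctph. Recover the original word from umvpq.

Shifts by position in kingdom: pos 0: k→t (+9), pos 1: i→u (+12), pos 2: n→r (+4), pos 3: g→p (+9), pos 4: d→p (+12), pos 5: o→s (+4) — repeating every 3. The shifts repeat in a cycle of length 3: positions 0,1,… shift by +9, +12, +4, then the pattern repeats.
Decoding umvpq: u−9=l, m−12=a, v−4=r, p−9=g, q−12=e.

large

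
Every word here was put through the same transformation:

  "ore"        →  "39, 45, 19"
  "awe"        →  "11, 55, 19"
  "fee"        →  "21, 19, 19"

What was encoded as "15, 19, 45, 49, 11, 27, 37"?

o(#15)→39 and r(#18)→45: differences scale by 2, so n = 2·pos + 9. The formula is n = 2×(alphabet index, a=1) + 9.
Reversing it on 15, 19, 45, 49, 11, 27, 37: 15→(15−9)÷2=3=c, 19→(19−9)÷2=5=e, 45→(45−9)÷2=18=r, 49→(49−9)÷2=20=t, 11→(11−9)÷2=1=a, 27→(27−9)÷2=9=i, 37→(37−9)÷2=14=n.

certain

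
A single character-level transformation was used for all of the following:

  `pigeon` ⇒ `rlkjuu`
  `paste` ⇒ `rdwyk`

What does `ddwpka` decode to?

In pigeon: p→r is +2, i→l is +3, g→k is +4, e→j is +5 — the shift increases by 1 each position. Each letter shifts forward by (position + 2), i.e. 2, 3, 4, … — the shift grows by one for each successive letter.
Decoding ddwpka: d−2=b, d−3=a, w−4=s, p−5=k, k−6=e, a−7=t.

basket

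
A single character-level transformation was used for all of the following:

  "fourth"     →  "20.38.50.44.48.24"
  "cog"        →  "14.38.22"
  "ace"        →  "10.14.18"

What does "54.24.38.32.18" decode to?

f(#6)→20 and o(#15)→38: differences scale by 2, so n = 2·pos + 8. Each letter becomes 2×(its alphabet position, a=1..z=26) + 8.
Decoding 54.24.38.32.18: 54→(54−8)÷2=23=w, 24→(24−8)÷2=8=h, 38→(38−8)÷2=15=o, 32→(32−8)÷2=12=l, 18→(18−8)÷2=5=e.

whole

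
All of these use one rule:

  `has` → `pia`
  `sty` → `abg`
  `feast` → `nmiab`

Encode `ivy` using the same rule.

Compare letters: h→p is +8, a→i is +8, s→a is +8 — a constant shift. Each letter is shifted forward by 8 in the alphabet (a Caesar shift of +8).
On ivy: i+8=q, v+8=d, y+8=g.

qdg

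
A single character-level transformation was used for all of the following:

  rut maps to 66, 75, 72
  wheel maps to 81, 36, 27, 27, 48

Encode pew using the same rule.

60, 27, 81

r(#18)→66 and u(#21)→75: differences scale by 3, so n = 3·pos + 12. With a=1..z=26, the number is 3·pos + 12.
Applying it to pew: p=16→60, e=5→27, w=23→81.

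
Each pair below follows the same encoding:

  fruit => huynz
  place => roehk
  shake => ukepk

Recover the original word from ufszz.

scout

In fruit: f→h is +2, r→u is +3, u→y is +4, i→n is +5 — the shift increases by 1 each position. Each letter shifts forward by (position + 2), i.e. 2, 3, 4, … — the shift grows by one for each successive letter.
Reversing it on ufszz: u−2=s, f−3=c, s−4=o, z−5=u, z−6=t.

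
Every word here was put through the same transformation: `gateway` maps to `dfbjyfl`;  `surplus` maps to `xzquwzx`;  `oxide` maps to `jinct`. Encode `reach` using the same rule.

mhfjw

The output letters match the input read backwards, each shifted +5: gateway reversed is yawetag. The word is reversed, then every letter is shifted forward by 5.
For reach: reverse → hcaer; then shift: h+5=m, c+5=h, a+5=f, e+5=j, r+5=w.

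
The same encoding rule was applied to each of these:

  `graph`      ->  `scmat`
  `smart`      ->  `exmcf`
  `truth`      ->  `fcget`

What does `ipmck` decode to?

weary

Shifts by position in graph: pos 0: g→s (+12), pos 1: r→c (+11), pos 2: a→m (+12), pos 3: p→a (+11) — repeating every 2. A repeating key of period 2 is used — shifts +12, +11 over and over.
Undoing it on ipmck: i−12=w, p−11=e, m−12=a, c−11=r, k−12=y.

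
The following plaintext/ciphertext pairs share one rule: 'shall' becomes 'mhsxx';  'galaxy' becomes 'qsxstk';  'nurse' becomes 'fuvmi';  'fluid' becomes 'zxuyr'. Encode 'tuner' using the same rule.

dufiv

s(18)→m(12) and h(7)→h(7) fit y≡17x+18 (mod 26); the inverse of 17 mod 26 is 23. Each letter's alphabet position (a=0..z=25) is mapped through 17·x+18 mod 26 — an affine cipher.
For tuner: t(19)→17·19+18≡3=d; u(20)→17·20+18≡20=u; n(13)→17·13+18≡5=f; e(4)→17·4+18≡8=i; r(17)→17·17+18≡21=v (all mod 26).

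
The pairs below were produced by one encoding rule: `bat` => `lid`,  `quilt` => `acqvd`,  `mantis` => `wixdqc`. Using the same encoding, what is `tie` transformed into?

The shift depends on letter class: consonant b→l is +10, but vowel a→i is +8. The rule splits by letter class: vowels +8, consonants +10.
On tie: t(cons)+10=d, i(vowel)+8=q, e(vowel)+8=m.

dqm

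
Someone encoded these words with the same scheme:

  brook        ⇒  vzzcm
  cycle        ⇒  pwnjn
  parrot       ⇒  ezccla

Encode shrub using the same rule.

The output letters match the input read backwards, each shifted +11: brook reversed is koorb. Two steps: reverse the string, then apply a Caesar shift of +11.
For shrub: reverse → burhs; then shift: b+11=m, u+11=f, r+11=c, h+11=s, s+11=d.

mfcsd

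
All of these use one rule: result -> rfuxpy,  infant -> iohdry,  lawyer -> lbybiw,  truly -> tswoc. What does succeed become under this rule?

In result: r→r is +0, e→f is +1, s→u is +2, u→x is +3 — the shift increases by 1 each position. Each letter shifts forward by its position index (0, 1, 2, …) — the shift grows by one for each successive letter.
For succeed: s+0=s, u+1=v, c+2=e, c+3=f, e+4=i, e+5=j, d+6=j.

svefijj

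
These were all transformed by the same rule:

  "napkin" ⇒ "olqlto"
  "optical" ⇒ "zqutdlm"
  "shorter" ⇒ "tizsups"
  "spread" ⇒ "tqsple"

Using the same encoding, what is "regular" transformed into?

The shift depends on letter class: consonant n→o is +1, but vowel a→l is +11. Vowels shift forward by 11 and consonants shift forward by 1.
On regular: r(cons)+1=s, e(vowel)+11=p, g(cons)+1=h, u(vowel)+11=f, l(cons)+1=m, a(vowel)+11=l, r(cons)+1=s.

sphfmls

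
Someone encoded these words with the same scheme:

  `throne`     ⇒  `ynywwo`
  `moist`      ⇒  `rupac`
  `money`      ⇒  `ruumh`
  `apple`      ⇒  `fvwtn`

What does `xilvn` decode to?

In throne: t→y is +5, h→n is +6, r→y is +7, o→w is +8 — the shift increases by 1 each position. The shift increases by 1 at each position, starting from +5: 5, 6, 7, ….
Undoing it on xilvn: x−5=s, i−6=c, l−7=e, v−8=n, n−9=e.

scene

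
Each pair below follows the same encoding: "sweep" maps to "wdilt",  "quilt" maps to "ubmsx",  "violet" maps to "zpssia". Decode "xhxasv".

tattoo

The shifts repeat in a cycle of length 2: positions 0,1,… shift by +4, +7, then the pattern repeats.
Decoding xhxasv: x−4=t, h−7=a, x−4=t, a−7=t, s−4=o, v−7=o.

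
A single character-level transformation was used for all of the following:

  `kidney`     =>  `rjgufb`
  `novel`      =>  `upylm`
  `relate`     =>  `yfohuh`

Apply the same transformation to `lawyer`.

sbzffu

Shifts by position in kidney: pos 0: k→r (+7), pos 1: i→j (+1), pos 2: d→g (+3), pos 3: n→u (+7), pos 4: e→f (+1), pos 5: y→b (+3) — repeating every 3. The shifts repeat in a cycle of length 3: positions 0,1,… shift by +7, +1, +3, then the pattern repeats.
Applying it to lawyer: l+7=s, a+1=b, w+3=z, y+7=f, e+1=f, r+3=u.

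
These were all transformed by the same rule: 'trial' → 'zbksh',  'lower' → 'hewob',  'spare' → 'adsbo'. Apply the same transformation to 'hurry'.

Treating letters as 0–25, the rule is x ↦ 25x + 18 (mod 26).
Applying it to hurry: h(7)→25·7+18≡11=l; u(20)→25·20+18≡24=y; r(17)→25·17+18≡1=b; r(17)→25·17+18≡1=b; y(24)→25·24+18≡20=u (all mod 26).

lybbu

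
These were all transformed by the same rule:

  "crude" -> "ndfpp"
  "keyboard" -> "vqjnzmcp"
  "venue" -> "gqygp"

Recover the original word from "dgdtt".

It's a Vigenère-style cipher with numeric key [11,12]: position i shifts by key[i mod 2].
Decoding dgdtt: d−11=s, g−12=u, d−11=s, t−12=h, t−11=i.

sushi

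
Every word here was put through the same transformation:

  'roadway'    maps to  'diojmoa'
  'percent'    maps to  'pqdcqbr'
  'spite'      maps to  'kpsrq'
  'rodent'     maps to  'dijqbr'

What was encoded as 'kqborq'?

senate

Each letter's alphabet position (a=0..z=25) is mapped through 7·x+14 mod 26 — an affine cipher.
Undoing it on kqborq: k(10)→15·(10−14)≡18=s; q(16)→15·(16−14)≡4=e; b(1)→15·(1−14)≡13=n; o(14)→15·(14−14)≡0=a; r(17)→15·(17−14)≡19=t; q(16)→15·(16−14)≡4=e (all mod 26).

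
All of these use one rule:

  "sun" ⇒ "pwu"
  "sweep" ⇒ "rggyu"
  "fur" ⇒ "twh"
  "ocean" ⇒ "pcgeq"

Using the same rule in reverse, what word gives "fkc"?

The output letters match the input read backwards, each shifted +2: sun reversed is nus. Two steps: reverse the string, then apply a Caesar shift of +2.
Undoing it on fkc: shift back: f−2=d, k−2=i, c−2=a → dia; then reverse → aid.

aid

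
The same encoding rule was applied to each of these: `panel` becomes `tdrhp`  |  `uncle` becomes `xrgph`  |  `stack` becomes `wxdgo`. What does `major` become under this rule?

The shift depends on letter class: consonant p→t is +4, but vowel a→d is +3. The rule splits by letter class: vowels +3, consonants +4.
For major: m(cons)+4=q, a(vowel)+3=d, j(cons)+4=n, o(vowel)+3=r, r(cons)+4=v.

qdnrv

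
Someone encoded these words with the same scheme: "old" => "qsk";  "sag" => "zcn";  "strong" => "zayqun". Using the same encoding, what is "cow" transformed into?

jqd

The shift depends on letter class: consonant l→s is +7, but vowel o→q is +2. Vowels shift forward by 2 and consonants shift forward by 7.
For cow: c(cons)+7=j, o(vowel)+2=q, w(cons)+7=d.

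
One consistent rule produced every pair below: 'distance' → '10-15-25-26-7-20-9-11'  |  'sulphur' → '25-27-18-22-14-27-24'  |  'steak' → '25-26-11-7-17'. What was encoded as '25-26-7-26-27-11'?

d is letter #4 and maps to 10: an offset of 6. Each letter is replaced by its alphabet position (a=1..z=26) + 6.
Reversing it on 25-26-7-26-27-11: 25→(25−6)÷1=19=s, 26→(26−6)÷1=20=t, 7→(7−6)÷1=1=a, 26→(26−6)÷1=20=t, 27→(27−6)÷1=21=u, 11→(11−6)÷1=5=e.

statue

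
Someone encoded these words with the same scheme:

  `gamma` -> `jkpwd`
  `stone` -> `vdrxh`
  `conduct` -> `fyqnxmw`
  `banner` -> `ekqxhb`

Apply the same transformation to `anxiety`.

Shifts by position in gamma: pos 0: g→j (+3), pos 1: a→k (+10), pos 2: m→p (+3), pos 3: m→w (+10) — repeating every 2. A repeating key of period 2 is used — shifts +3, +10 over and over.
For anxiety: a+3=d, n+10=x, x+3=a, i+10=s, e+3=h, t+10=d, y+3=b.

dxashdb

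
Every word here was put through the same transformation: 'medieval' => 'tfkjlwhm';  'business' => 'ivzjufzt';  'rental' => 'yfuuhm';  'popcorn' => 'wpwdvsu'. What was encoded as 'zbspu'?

salon

The shifts repeat in a cycle of length 2: positions 0,1,… shift by +7, +1, then the pattern repeats.
Reversing it on zbspu: z−7=s, b−1=a, s−7=l, p−1=o, u−7=n.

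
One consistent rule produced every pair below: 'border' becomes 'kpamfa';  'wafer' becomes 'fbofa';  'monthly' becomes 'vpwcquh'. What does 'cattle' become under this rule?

The rule splits by letter class: vowels +1, consonants +9.
For cattle: c(cons)+9=l, a(vowel)+1=b, t(cons)+9=c, t(cons)+9=c, l(cons)+9=u, e(vowel)+1=f.

lbccuf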